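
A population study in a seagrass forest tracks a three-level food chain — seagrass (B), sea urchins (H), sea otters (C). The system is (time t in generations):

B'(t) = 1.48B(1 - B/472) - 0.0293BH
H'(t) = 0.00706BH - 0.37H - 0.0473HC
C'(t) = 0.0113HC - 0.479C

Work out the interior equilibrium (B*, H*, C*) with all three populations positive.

From dC/dt = 0: 0.0113H* = 0.479, so H* = 42.4.
From dB/dt = 0: 1.48(1 - B*/472) = 0.0293·42.4, giving B* = 472·(1 - 0.839) = 75.9.
From dH/dt = 0: 0.00706·75.9 - 0.37 = 0.0473C*, so C* = 0.166/0.0473 = 3.51.

B* ≈ 75.9, H* ≈ 42.4, C* ≈ 3.51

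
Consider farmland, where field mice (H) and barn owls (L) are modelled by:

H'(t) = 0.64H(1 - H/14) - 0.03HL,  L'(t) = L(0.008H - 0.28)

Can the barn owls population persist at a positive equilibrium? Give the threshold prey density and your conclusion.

The predator equation gives dL/dt > 0 only when H > 0.28/0.008 = 35.
Without the predator, H → K = 14. Since 14 < 35, the predator cannot invade.

Threshold H = 35; K < 35, so no, the predator goes extinct.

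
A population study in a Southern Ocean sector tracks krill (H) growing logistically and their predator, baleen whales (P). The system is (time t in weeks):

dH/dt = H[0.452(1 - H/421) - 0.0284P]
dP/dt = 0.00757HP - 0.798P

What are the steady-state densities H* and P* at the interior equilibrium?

H* ≈ 105, P* ≈ 11.9

From dP/dt = 0 with P > 0: 0.00757H* = 0.798, so H* = 105.
Substitute into dH/dt = 0: 0.452(1 - 105/421) = 0.0284P*.
The bracket is 0.75, giving P* = 0.339/0.0284 = 11.9.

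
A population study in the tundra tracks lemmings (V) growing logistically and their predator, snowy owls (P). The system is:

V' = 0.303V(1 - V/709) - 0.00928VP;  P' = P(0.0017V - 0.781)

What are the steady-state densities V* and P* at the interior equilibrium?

From dP/dt = 0 with P > 0: 0.0017V* = 0.781, so V* = 459.
Substitute into dV/dt = 0: 0.303(1 - 459/709) = 0.00928P*.
The bracket is 0.352, giving P* = 0.107/0.00928 = 11.5.

V* ≈ 459, P* ≈ 11.5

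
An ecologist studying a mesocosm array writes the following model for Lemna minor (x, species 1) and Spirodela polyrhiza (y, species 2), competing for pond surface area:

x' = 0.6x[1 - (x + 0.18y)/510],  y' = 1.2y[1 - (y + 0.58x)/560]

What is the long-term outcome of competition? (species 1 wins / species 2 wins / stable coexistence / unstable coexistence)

stable coexistence

Compare the nullcline intercepts: K1/α12 = 510/0.18 = 2830 > K2 = 560; K2/α21 = 560/0.58 = 966 > K1 = 510.
Since both inequalities hold, each species can invade when rare, so the interior equilibrium is stable.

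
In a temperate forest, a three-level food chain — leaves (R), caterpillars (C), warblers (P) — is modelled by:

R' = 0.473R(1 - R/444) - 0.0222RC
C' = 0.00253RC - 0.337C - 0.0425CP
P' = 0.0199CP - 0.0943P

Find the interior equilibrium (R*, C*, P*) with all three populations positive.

R* ≈ 345, C* ≈ 4.74, P* ≈ 12.6

From dP/dt = 0: 0.0199C* = 0.0943, so C* = 4.74.
From dR/dt = 0: 0.473(1 - R*/444) = 0.0222·4.74, giving R* = 444·(1 - 0.222) = 345.
From dC/dt = 0: 0.00253·345 - 0.337 = 0.0425P*, so P* = 0.536/0.0425 = 12.6.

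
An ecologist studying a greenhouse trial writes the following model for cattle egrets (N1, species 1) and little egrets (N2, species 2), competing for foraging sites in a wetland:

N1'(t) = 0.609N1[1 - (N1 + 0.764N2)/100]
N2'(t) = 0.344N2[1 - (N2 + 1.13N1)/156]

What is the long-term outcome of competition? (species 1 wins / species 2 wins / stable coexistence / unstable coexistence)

species 2 excludes species 1

Compare the nullcline intercepts: K1/α12 = 100/0.764 = 131 < K2 = 156; K2/α21 = 156/1.13 = 138 > K1 = 100.
Since the inequalities point opposite ways, species 2 can invade but species 1 cannot.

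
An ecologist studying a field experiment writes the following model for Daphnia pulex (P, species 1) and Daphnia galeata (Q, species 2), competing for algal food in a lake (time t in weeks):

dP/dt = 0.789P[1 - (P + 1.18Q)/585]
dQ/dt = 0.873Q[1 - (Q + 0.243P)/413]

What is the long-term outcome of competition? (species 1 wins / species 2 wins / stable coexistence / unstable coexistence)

stable coexistence

Compare the nullcline intercepts: K1/α12 = 585/1.18 = 496 > K2 = 413; K2/α21 = 413/0.243 = 1700 > K1 = 585.
Since both inequalities hold, each species can invade when rare, so the interior equilibrium is stable.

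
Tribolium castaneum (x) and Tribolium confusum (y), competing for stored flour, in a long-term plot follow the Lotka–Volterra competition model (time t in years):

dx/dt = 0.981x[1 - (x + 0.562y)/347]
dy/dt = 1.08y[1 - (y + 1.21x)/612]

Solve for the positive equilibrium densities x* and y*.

x* ≈ 9.55, y* ≈ 600

Setting both brackets to zero gives the nullclines x + 0.562y = 347 and 1.21x + y = 612.
Substituting y = 612 - 1.21x into the first: x(1 - 0.562·1.21) = 347 - 0.562·612.
So x* = 3.06/0.32 = 9.55, and then y* = 612 - 1.21·9.55 = 600.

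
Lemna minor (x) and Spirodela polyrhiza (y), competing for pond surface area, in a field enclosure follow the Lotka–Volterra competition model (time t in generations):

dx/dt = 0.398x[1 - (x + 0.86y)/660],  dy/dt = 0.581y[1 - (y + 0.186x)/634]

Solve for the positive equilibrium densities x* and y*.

x* ≈ 137, y* ≈ 609

Setting both brackets to zero gives the nullclines x + 0.86y = 660 and 0.186x + y = 634.
Substituting y = 634 - 0.186x into the first: x(1 - 0.86·0.186) = 660 - 0.86·634.
So x* = 115/0.84 = 137, and then y* = 634 - 0.186·137 = 609.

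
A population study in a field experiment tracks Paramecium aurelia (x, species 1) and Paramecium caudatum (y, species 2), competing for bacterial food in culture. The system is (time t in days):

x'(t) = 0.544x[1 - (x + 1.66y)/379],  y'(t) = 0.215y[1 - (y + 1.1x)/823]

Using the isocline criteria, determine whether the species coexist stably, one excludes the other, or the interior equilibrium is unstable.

Compare the nullcline intercepts: K1/α12 = 379/1.66 = 228 < K2 = 823; K2/α21 = 823/1.1 = 748 > K1 = 379.
Since the inequalities point opposite ways, species 2 can invade but species 1 cannot.

species 2 excludes species 1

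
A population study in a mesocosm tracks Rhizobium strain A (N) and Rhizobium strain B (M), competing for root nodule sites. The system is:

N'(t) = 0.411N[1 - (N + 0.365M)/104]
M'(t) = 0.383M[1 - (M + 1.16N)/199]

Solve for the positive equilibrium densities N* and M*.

N* ≈ 54.4, M* ≈ 136

Setting both brackets to zero gives the nullclines N + 0.365M = 104 and 1.16N + M = 199.
Substituting M = 199 - 1.16N into the first: N(1 - 0.365·1.16) = 104 - 0.365·199.
So N* = 31.4/0.577 = 54.4, and then M* = 199 - 1.16·54.4 = 136.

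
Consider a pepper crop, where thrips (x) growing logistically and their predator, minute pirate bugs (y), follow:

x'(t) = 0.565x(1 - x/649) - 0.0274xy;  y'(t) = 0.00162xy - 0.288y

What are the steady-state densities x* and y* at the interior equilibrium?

From dy/dt = 0 with y > 0: 0.00162x* = 0.288, so x* = 178.
Substitute into dx/dt = 0: 0.565(1 - 178/649) = 0.0274y*.
The bracket is 0.726, giving y* = 0.41/0.0274 = 15.

x* ≈ 178, y* ≈ 15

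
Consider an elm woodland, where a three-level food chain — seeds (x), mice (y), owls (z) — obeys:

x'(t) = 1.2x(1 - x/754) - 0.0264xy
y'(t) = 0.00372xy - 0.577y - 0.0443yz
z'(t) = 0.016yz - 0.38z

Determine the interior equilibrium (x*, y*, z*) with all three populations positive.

x* ≈ 360, y* ≈ 23.8, z* ≈ 17.2

From dz/dt = 0: 0.016y* = 0.38, so y* = 23.8.
From dx/dt = 0: 1.2(1 - x*/754) = 0.0264·23.8, giving x* = 754·(1 - 0.523) = 360.
From dy/dt = 0: 0.00372·360 - 0.577 = 0.0443z*, so z* = 0.762/0.0443 = 17.2.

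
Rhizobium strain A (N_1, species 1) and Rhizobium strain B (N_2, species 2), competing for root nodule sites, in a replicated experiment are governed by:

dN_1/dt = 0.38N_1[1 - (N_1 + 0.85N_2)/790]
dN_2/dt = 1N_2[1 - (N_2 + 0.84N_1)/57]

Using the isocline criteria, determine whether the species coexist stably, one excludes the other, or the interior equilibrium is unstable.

species 1 excludes species 2

Compare the nullcline intercepts: K1/α12 = 790/0.85 = 929 > K2 = 57; K2/α21 = 57/0.84 = 67.9 < K1 = 790.
Since the inequalities point opposite ways, species 1 can invade but species 2 cannot.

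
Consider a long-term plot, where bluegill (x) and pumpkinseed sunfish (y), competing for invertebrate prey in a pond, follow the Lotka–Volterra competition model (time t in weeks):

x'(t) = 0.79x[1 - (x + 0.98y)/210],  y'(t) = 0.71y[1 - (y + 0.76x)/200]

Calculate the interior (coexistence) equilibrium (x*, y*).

Setting both brackets to zero gives the nullclines x + 0.98y = 210 and 0.76x + y = 200.
Substituting y = 200 - 0.76x into the first: x(1 - 0.98·0.76) = 210 - 0.98·200.
So x* = 14/0.255 = 54.9, and then y* = 200 - 0.76·54.9 = 158.

x* ≈ 54.9, y* ≈ 158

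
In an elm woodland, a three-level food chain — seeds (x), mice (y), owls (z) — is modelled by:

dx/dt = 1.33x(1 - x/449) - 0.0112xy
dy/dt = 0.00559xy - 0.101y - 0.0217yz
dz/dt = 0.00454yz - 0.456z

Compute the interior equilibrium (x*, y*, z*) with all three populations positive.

From dz/dt = 0: 0.00454y* = 0.456, so y* = 100.
From dx/dt = 0: 1.33(1 - x*/449) = 0.0112·100, giving x* = 449·(1 - 0.846) = 69.2.
From dy/dt = 0: 0.00559·69.2 - 0.101 = 0.0217z*, so z* = 0.286/0.0217 = 13.2.

x* ≈ 69.2, y* ≈ 100, z* ≈ 13.2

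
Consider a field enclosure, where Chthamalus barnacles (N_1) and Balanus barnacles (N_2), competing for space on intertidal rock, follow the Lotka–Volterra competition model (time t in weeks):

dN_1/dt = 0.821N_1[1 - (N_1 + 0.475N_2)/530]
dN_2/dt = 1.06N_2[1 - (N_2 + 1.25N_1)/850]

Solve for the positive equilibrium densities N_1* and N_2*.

N_1* ≈ 311, N_2* ≈ 462

Setting both brackets to zero gives the nullclines N_1 + 0.475N_2 = 530 and 1.25N_1 + N_2 = 850.
Substituting N_2 = 850 - 1.25N_1 into the first: N_1(1 - 0.475·1.25) = 530 - 0.475·850.
So N_1* = 126/0.406 = 311, and then N_2* = 850 - 1.25·311 = 462.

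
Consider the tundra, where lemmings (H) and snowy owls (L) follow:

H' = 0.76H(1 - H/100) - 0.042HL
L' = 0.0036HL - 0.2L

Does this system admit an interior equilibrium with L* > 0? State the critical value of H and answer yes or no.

Threshold H = 55.6; K > 55.6, so yes, the predator persists.

The predator equation gives dL/dt > 0 only when H > 0.2/0.0036 = 55.6.
Without the predator, H → K = 100. Since 100 > 55.6, the predator can invade and persist.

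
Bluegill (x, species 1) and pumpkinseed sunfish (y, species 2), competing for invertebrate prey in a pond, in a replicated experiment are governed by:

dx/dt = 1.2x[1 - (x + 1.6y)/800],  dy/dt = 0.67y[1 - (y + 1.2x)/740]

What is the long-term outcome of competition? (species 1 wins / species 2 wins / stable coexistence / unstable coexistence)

Compare the nullcline intercepts: K1/α12 = 800/1.6 = 500 < K2 = 740; K2/α21 = 740/1.2 = 617 < K1 = 800.
Since both are reversed, neither can invade when rare; the interior point is a saddle.

unstable coexistence (outcome depends on initial conditions)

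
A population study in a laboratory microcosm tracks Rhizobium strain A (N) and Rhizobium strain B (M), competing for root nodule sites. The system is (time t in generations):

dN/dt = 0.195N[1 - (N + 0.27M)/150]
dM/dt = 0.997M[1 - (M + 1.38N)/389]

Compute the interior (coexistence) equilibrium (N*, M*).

N* ≈ 71.7, M* ≈ 290

Setting both brackets to zero gives the nullclines N + 0.27M = 150 and 1.38N + M = 389.
Substituting M = 389 - 1.38N into the first: N(1 - 0.27·1.38) = 150 - 0.27·389.
So N* = 45/0.627 = 71.7, and then M* = 389 - 1.38·71.7 = 290.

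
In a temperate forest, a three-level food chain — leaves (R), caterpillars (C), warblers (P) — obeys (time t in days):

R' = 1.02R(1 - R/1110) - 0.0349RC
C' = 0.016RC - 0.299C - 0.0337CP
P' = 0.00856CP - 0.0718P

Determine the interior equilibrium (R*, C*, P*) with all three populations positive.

From dP/dt = 0: 0.00856C* = 0.0718, so C* = 8.39.
From dR/dt = 0: 1.02(1 - R*/1110) = 0.0349·8.39, giving R* = 1110·(1 - 0.287) = 791.
From dC/dt = 0: 0.016·791 - 0.299 = 0.0337P*, so P* = 12.4/0.0337 = 367.

R* ≈ 791, C* ≈ 8.39, P* ≈ 367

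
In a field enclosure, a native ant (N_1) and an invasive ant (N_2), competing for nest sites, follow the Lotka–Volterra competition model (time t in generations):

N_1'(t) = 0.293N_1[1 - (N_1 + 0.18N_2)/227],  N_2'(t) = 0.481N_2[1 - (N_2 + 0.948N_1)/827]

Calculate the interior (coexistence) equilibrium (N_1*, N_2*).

N_1* ≈ 94.2, N_2* ≈ 738

Setting both brackets to zero gives the nullclines N_1 + 0.18N_2 = 227 and 0.948N_1 + N_2 = 827.
Substituting N_2 = 827 - 0.948N_1 into the first: N_1(1 - 0.18·0.948) = 227 - 0.18·827.
So N_1* = 78.1/0.829 = 94.2, and then N_2* = 827 - 0.948·94.2 = 738.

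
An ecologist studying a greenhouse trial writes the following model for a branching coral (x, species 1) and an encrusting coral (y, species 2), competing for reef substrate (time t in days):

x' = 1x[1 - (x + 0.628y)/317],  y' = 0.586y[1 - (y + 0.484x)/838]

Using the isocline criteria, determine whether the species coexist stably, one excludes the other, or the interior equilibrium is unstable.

species 2 excludes species 1

Compare the nullcline intercepts: K1/α12 = 317/0.628 = 505 < K2 = 838; K2/α21 = 838/0.484 = 1730 > K1 = 317.
Since the inequalities point opposite ways, species 2 can invade but species 1 cannot.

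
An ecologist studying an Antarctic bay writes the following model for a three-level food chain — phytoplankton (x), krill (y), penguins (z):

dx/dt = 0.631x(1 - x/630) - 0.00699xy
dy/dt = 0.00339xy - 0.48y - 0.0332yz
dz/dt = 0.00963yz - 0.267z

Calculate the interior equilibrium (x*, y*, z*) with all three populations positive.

x* ≈ 437, y* ≈ 27.7, z* ≈ 30.1

From dz/dt = 0: 0.00963y* = 0.267, so y* = 27.7.
From dx/dt = 0: 0.631(1 - x*/630) = 0.00699·27.7, giving x* = 630·(1 - 0.307) = 437.
From dy/dt = 0: 0.00339·437 - 0.48 = 0.0332z*, so z* = 1/0.0332 = 30.1.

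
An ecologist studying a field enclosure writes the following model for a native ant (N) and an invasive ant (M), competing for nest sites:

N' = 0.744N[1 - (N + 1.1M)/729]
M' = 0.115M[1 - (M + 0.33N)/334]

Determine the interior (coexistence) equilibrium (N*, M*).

N* ≈ 568, M* ≈ 147

Setting both brackets to zero gives the nullclines N + 1.1M = 729 and 0.33N + M = 334.
Substituting M = 334 - 0.33N into the first: N(1 - 1.1·0.33) = 729 - 1.1·334.
So N* = 362/0.637 = 568, and then M* = 334 - 0.33·568 = 147.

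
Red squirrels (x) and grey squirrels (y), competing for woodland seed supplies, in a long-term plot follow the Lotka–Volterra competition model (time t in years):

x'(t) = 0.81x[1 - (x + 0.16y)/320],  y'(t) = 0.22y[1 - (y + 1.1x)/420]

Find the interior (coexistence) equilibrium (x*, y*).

Setting both brackets to zero gives the nullclines x + 0.16y = 320 and 1.1x + y = 420.
Substituting y = 420 - 1.1x into the first: x(1 - 0.16·1.1) = 320 - 0.16·420.
So x* = 253/0.824 = 307, and then y* = 420 - 1.1·307 = 82.5.

x* ≈ 307, y* ≈ 82.5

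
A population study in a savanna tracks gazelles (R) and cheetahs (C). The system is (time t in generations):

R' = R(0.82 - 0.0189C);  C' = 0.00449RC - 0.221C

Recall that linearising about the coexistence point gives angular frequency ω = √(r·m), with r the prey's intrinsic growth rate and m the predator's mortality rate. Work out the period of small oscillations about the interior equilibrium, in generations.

Here r = 0.82 and m = 0.221, so r·m = 0.181.
ω = √0.181 = 0.426 per generation, hence T = 2π/ω ≈ 14.8 generations.

T ≈ 14.8 generations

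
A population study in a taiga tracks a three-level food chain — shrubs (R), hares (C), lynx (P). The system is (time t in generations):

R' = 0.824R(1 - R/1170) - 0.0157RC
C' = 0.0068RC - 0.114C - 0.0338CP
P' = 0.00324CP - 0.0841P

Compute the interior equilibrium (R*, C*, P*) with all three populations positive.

From dP/dt = 0: 0.00324C* = 0.0841, so C* = 26.
From dR/dt = 0: 0.824(1 - R*/1170) = 0.0157·26, giving R* = 1170·(1 - 0.495) = 591.
From dC/dt = 0: 0.0068·591 - 0.114 = 0.0338P*, so P* = 3.91/0.0338 = 116.

R* ≈ 591, C* ≈ 26, P* ≈ 116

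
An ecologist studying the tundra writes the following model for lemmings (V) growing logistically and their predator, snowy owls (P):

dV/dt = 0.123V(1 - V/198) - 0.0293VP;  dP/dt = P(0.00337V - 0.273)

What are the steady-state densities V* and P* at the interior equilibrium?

V* ≈ 81, P* ≈ 2.48

From dP/dt = 0 with P > 0: 0.00337V* = 0.273, so V* = 81.
Substitute into dV/dt = 0: 0.123(1 - 81/198) = 0.0293P*.
The bracket is 0.591, giving P* = 0.0727/0.0293 = 2.48.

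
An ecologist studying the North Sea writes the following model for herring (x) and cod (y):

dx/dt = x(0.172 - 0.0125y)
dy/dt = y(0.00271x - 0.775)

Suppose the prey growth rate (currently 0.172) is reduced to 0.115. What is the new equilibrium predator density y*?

y* ≈ 9.2

At the interior fixed point, setting dx/dt = 0 with x > 0 fixes y* = (prey growth rate)/(xy coefficient) — independent of the other coefficients.
With the change, y* = 0.115/0.0125 = 9.2; it falls from 13.8.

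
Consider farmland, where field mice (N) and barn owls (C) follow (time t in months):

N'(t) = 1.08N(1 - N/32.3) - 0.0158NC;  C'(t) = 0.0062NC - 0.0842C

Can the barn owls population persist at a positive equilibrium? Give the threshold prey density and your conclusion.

Threshold N = 13.6; K > 13.6, so yes, the predator persists.

The predator equation gives dC/dt > 0 only when N > 0.0842/0.0062 = 13.6.
Without the predator, N → K = 32.3. Since 32.3 > 13.6, the predator can invade and persist.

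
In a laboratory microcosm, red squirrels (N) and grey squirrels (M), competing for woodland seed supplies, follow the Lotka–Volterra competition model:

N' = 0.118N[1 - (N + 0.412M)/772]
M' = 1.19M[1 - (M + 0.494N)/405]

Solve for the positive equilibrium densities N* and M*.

Setting both brackets to zero gives the nullclines N + 0.412M = 772 and 0.494N + M = 405.
Substituting M = 405 - 0.494N into the first: N(1 - 0.412·0.494) = 772 - 0.412·405.
So N* = 605/0.796 = 760, and then M* = 405 - 0.494·760 = 29.7.

N* ≈ 760, M* ≈ 29.7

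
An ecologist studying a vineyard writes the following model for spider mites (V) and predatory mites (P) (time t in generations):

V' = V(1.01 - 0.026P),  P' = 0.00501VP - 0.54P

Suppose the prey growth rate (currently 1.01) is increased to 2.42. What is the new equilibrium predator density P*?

At the interior fixed point, setting dV/dt = 0 with V > 0 fixes P* = (prey growth rate)/(VP coefficient) — independent of the other coefficients.
With the change, P* = 2.42/0.026 = 93.1; it rises from 38.8.

P* ≈ 93.1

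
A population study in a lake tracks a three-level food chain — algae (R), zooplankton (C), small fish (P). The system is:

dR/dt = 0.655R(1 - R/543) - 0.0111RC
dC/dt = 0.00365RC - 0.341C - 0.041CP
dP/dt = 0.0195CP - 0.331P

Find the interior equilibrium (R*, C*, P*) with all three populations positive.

From dP/dt = 0: 0.0195C* = 0.331, so C* = 17.
From dR/dt = 0: 0.655(1 - R*/543) = 0.0111·17, giving R* = 543·(1 - 0.288) = 387.
From dC/dt = 0: 0.00365·387 - 0.341 = 0.041P*, so P* = 1.07/0.041 = 26.1.

R* ≈ 387, C* ≈ 17, P* ≈ 26.1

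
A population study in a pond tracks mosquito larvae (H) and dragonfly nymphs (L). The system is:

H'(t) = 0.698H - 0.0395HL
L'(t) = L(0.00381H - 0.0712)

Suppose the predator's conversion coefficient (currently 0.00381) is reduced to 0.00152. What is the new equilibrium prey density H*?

H* ≈ 46.8

At the interior fixed point, setting dL/dt = 0 with L > 0 fixes H* = (predator death rate)/(HL coefficient) — independent of the other coefficients.
With the change, H* = 0.0712/0.00152 = 46.8; it rises from 18.7.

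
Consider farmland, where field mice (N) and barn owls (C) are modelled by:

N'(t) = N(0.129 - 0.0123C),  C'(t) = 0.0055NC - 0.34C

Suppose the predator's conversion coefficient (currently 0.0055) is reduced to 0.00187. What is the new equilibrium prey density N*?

At the interior fixed point, setting dC/dt = 0 with C > 0 fixes N* = (predator death rate)/(NC coefficient) — independent of the other coefficients.
With the change, N* = 0.34/0.00187 = 182; it rises from 61.8.

N* ≈ 182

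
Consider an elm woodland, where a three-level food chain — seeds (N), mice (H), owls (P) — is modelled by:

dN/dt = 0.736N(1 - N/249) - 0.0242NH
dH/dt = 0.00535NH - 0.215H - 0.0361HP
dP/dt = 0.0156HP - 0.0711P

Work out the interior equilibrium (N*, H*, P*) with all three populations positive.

From dP/dt = 0: 0.0156H* = 0.0711, so H* = 4.56.
From dN/dt = 0: 0.736(1 - N*/249) = 0.0242·4.56, giving N* = 249·(1 - 0.15) = 212.
From dH/dt = 0: 0.00535·212 - 0.215 = 0.0361P*, so P* = 0.918/0.0361 = 25.4.

N* ≈ 212, H* ≈ 4.56, P* ≈ 25.4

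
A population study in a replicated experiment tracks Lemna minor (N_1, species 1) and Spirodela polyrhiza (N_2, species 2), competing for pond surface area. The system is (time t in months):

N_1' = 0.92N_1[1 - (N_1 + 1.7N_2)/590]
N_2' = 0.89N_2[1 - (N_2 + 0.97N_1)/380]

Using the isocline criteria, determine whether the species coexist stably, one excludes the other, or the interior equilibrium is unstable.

unstable coexistence (outcome depends on initial conditions)

Compare the nullcline intercepts: K1/α12 = 590/1.7 = 347 < K2 = 380; K2/α21 = 380/0.97 = 392 < K1 = 590.
Since both are reversed, neither can invade when rare; the interior point is a saddle.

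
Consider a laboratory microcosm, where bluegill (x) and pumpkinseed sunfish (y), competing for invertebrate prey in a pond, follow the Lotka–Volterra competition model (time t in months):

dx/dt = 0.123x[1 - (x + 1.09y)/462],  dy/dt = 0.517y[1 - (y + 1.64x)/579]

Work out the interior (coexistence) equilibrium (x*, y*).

x* ≈ 215, y* ≈ 227

Setting both brackets to zero gives the nullclines x + 1.09y = 462 and 1.64x + y = 579.
Substituting y = 579 - 1.64x into the first: x(1 - 1.09·1.64) = 462 - 1.09·579.
So x* = -169/-0.788 = 215, and then y* = 579 - 1.64·215 = 227.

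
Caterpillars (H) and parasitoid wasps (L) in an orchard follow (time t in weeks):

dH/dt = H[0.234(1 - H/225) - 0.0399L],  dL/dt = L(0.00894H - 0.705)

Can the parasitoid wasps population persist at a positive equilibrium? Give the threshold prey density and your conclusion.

The predator equation gives dL/dt > 0 only when H > 0.705/0.00894 = 78.9.
Without the predator, H → K = 225. Since 225 > 78.9, the predator can invade and persist.

Threshold H = 78.9; K > 78.9, so yes, the predator persists.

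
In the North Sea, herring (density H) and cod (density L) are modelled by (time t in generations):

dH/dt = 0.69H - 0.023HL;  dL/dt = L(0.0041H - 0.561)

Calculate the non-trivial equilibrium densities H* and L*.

Set dL/dt = 0 with L > 0: 0.0041H - 0.561 = 0, so H* = 0.561/0.0041 = 137.
Set dH/dt = 0 with H > 0: 0.69 - 0.023L = 0, so L* = 0.69/0.023 = 30.

H* ≈ 137, L* ≈ 30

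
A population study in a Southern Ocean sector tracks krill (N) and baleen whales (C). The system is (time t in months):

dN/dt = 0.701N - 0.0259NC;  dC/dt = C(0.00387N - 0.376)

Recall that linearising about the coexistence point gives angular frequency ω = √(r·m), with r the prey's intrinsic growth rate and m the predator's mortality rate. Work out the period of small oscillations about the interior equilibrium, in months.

Here r = 0.701 and m = 0.376, so r·m = 0.264.
ω = √0.264 = 0.513 per month, hence T = 2π/ω ≈ 12.2 months.

T ≈ 12.2 months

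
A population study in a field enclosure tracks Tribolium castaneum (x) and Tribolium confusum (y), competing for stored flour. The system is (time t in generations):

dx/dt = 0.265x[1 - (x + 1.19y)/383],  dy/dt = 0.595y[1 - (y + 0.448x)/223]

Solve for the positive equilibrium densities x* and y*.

Setting both brackets to zero gives the nullclines x + 1.19y = 383 and 0.448x + y = 223.
Substituting y = 223 - 0.448x into the first: x(1 - 1.19·0.448) = 383 - 1.19·223.
So x* = 118/0.467 = 252, and then y* = 223 - 0.448·252 = 110.

x* ≈ 252, y* ≈ 110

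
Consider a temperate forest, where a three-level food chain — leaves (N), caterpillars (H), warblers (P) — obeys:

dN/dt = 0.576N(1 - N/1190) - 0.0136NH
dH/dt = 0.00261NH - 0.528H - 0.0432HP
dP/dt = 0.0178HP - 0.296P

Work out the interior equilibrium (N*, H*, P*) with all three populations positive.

From dP/dt = 0: 0.0178H* = 0.296, so H* = 16.6.
From dN/dt = 0: 0.576(1 - N*/1190) = 0.0136·16.6, giving N* = 1190·(1 - 0.393) = 723.
From dH/dt = 0: 0.00261·723 - 0.528 = 0.0432P*, so P* = 1.36/0.0432 = 31.4.

N* ≈ 723, H* ≈ 16.6, P* ≈ 31.4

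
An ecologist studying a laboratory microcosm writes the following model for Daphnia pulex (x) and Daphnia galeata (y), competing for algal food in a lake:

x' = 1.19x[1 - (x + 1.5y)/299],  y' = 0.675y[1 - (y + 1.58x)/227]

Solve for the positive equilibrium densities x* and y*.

x* ≈ 30.3, y* ≈ 179

Setting both brackets to zero gives the nullclines x + 1.5y = 299 and 1.58x + y = 227.
Substituting y = 227 - 1.58x into the first: x(1 - 1.5·1.58) = 299 - 1.5·227.
So x* = -41.5/-1.37 = 30.3, and then y* = 227 - 1.58·30.3 = 179.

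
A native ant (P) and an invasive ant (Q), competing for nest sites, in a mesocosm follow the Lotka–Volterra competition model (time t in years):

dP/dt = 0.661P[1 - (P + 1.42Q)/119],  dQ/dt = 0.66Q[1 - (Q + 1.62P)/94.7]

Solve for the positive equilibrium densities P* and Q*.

P* ≈ 11.9, Q* ≈ 75.4

Setting both brackets to zero gives the nullclines P + 1.42Q = 119 and 1.62P + Q = 94.7.
Substituting Q = 94.7 - 1.62P into the first: P(1 - 1.42·1.62) = 119 - 1.42·94.7.
So P* = -15.5/-1.3 = 11.9, and then Q* = 94.7 - 1.62·11.9 = 75.4.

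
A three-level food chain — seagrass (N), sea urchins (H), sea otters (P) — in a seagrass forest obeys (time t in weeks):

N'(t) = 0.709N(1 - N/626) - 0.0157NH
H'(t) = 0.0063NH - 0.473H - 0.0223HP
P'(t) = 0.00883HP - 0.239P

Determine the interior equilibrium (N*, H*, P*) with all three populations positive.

N* ≈ 251, H* ≈ 27.1, P* ≈ 49.6

From dP/dt = 0: 0.00883H* = 0.239, so H* = 27.1.
From dN/dt = 0: 0.709(1 - N*/626) = 0.0157·27.1, giving N* = 626·(1 - 0.599) = 251.
From dH/dt = 0: 0.0063·251 - 0.473 = 0.0223P*, so P* = 1.11/0.0223 = 49.6.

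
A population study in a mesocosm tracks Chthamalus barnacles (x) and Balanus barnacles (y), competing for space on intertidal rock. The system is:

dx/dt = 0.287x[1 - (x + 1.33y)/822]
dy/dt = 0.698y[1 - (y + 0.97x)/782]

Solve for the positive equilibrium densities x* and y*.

Setting both brackets to zero gives the nullclines x + 1.33y = 822 and 0.97x + y = 782.
Substituting y = 782 - 0.97x into the first: x(1 - 1.33·0.97) = 822 - 1.33·782.
So x* = -218/-0.29 = 752, and then y* = 782 - 0.97·752 = 52.9.

x* ≈ 752, y* ≈ 52.9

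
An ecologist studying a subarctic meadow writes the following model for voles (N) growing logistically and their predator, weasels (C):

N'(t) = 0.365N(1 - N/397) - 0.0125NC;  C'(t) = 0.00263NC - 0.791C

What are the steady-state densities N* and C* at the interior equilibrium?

From dC/dt = 0 with C > 0: 0.00263N* = 0.791, so N* = 301.
Substitute into dN/dt = 0: 0.365(1 - 301/397) = 0.0125C*.
The bracket is 0.242, giving C* = 0.0885/0.0125 = 7.08.

N* ≈ 301, C* ≈ 7.08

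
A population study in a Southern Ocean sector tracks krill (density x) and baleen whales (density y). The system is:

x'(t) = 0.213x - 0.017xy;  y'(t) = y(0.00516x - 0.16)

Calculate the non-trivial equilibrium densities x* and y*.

Set dy/dt = 0 with y > 0: 0.00516x - 0.16 = 0, so x* = 0.16/0.00516 = 31.
Set dx/dt = 0 with x > 0: 0.213 - 0.017y = 0, so y* = 0.213/0.017 = 12.5.

x* ≈ 31, y* ≈ 12.5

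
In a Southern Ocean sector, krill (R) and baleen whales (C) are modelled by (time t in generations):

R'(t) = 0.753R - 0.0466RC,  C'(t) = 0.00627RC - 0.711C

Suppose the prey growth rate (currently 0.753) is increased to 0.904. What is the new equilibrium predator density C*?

At the interior fixed point, setting dR/dt = 0 with R > 0 fixes C* = (prey growth rate)/(RC coefficient) — independent of the other coefficients.
With the change, C* = 0.904/0.0466 = 19.4; it rises from 16.2.

C* ≈ 19.4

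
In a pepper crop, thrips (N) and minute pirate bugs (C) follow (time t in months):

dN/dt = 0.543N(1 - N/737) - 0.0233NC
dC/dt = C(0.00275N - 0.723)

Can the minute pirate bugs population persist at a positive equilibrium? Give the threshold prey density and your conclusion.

Threshold N = 263; K > 263, so yes, the predator persists.

The predator equation gives dC/dt > 0 only when N > 0.723/0.00275 = 263.
Without the predator, N → K = 737. Since 737 > 263, the predator can invade and persist.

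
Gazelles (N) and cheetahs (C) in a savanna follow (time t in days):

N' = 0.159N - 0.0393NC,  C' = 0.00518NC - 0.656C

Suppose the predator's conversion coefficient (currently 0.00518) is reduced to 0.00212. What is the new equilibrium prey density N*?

N* ≈ 309

At the interior fixed point, setting dC/dt = 0 with C > 0 fixes N* = (predator death rate)/(NC coefficient) — independent of the other coefficients.
With the change, N* = 0.656/0.00212 = 309; it rises from 127.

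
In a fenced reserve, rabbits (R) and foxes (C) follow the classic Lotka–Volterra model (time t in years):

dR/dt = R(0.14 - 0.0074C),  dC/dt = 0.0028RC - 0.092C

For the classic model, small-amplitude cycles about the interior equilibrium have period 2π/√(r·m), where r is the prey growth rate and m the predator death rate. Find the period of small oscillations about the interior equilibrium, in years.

T ≈ 55.4 years

Here r = 0.14 and m = 0.092, so r·m = 0.0129.
ω = √0.0129 = 0.113 per year, hence T = 2π/ω ≈ 55.4 years.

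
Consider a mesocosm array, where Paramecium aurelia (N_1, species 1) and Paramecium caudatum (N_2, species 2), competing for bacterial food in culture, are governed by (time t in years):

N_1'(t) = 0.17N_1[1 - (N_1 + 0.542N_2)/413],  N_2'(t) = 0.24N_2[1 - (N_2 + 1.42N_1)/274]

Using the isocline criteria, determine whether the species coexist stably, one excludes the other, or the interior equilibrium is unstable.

species 1 excludes species 2

Compare the nullcline intercepts: K1/α12 = 413/0.542 = 762 > K2 = 274; K2/α21 = 274/1.42 = 193 < K1 = 413.
Since the inequalities point opposite ways, species 1 can invade but species 2 cannot.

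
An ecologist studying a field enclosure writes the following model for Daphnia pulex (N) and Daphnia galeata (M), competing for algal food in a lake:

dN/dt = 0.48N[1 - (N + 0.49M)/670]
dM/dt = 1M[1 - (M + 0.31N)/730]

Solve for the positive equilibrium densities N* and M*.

Setting both brackets to zero gives the nullclines N + 0.49M = 670 and 0.31N + M = 730.
Substituting M = 730 - 0.31N into the first: N(1 - 0.49·0.31) = 670 - 0.49·730.
So N* = 312/0.848 = 368, and then M* = 730 - 0.31·368 = 616.

N* ≈ 368, M* ≈ 616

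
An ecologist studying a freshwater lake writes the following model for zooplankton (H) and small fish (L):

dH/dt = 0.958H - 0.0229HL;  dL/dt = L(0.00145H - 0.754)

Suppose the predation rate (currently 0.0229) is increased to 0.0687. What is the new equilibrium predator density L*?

At the interior fixed point, setting dH/dt = 0 with H > 0 fixes L* = (prey growth rate)/(HL coefficient) — independent of the other coefficients.
With the change, L* = 0.958/0.0687 = 13.9; it falls from 41.8.

L* ≈ 13.9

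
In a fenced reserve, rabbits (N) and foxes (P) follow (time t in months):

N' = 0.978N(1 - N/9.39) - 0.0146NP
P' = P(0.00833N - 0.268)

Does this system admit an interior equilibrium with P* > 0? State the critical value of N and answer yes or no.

Threshold N = 32.2; K < 32.2, so no, the predator goes extinct.

The predator equation gives dP/dt > 0 only when N > 0.268/0.00833 = 32.2.
Without the predator, N → K = 9.39. Since 9.39 < 32.2, the predator cannot invade.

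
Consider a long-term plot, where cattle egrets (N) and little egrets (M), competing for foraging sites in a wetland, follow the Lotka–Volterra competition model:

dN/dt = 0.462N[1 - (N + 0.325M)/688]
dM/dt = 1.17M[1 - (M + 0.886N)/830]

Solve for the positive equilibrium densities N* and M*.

Setting both brackets to zero gives the nullclines N + 0.325M = 688 and 0.886N + M = 830.
Substituting M = 830 - 0.886N into the first: N(1 - 0.325·0.886) = 688 - 0.325·830.
So N* = 418/0.712 = 587, and then M* = 830 - 0.886·587 = 310.

N* ≈ 587, M* ≈ 310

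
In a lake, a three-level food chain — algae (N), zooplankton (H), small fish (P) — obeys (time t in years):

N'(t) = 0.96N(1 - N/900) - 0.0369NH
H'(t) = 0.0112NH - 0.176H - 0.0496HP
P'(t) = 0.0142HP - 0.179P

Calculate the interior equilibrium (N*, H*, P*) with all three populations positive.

N* ≈ 464, H* ≈ 12.6, P* ≈ 101

From dP/dt = 0: 0.0142H* = 0.179, so H* = 12.6.
From dN/dt = 0: 0.96(1 - N*/900) = 0.0369·12.6, giving N* = 900·(1 - 0.485) = 464.
From dH/dt = 0: 0.0112·464 - 0.176 = 0.0496P*, so P* = 5.02/0.0496 = 101.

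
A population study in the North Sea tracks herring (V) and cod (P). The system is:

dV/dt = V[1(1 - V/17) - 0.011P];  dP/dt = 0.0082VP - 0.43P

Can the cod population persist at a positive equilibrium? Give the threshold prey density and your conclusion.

The predator equation gives dP/dt > 0 only when V > 0.43/0.0082 = 52.4.
Without the predator, V → K = 17. Since 17 < 52.4, the predator cannot invade.

Threshold V = 52.4; K < 52.4, so no, the predator goes extinct.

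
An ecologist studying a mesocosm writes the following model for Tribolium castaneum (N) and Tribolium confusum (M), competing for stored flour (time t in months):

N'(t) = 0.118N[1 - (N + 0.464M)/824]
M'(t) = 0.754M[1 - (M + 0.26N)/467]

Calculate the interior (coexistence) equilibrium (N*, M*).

N* ≈ 691, M* ≈ 287

Setting both brackets to zero gives the nullclines N + 0.464M = 824 and 0.26N + M = 467.
Substituting M = 467 - 0.26N into the first: N(1 - 0.464·0.26) = 824 - 0.464·467.
So N* = 607/0.879 = 691, and then M* = 467 - 0.26·691 = 287.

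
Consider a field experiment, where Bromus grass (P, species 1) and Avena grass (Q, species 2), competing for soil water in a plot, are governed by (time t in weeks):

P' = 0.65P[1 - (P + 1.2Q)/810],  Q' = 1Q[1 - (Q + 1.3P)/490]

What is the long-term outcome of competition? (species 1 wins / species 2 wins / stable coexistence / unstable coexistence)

species 1 excludes species 2

Compare the nullcline intercepts: K1/α12 = 810/1.2 = 675 > K2 = 490; K2/α21 = 490/1.3 = 377 < K1 = 810.
Since the inequalities point opposite ways, species 1 can invade but species 2 cannot.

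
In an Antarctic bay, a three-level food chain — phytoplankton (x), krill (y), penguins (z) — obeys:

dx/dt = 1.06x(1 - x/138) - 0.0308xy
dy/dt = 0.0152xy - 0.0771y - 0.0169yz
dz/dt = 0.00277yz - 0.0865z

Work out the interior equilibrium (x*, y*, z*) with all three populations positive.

From dz/dt = 0: 0.00277y* = 0.0865, so y* = 31.2.
From dx/dt = 0: 1.06(1 - x*/138) = 0.0308·31.2, giving x* = 138·(1 - 0.907) = 12.8.
From dy/dt = 0: 0.0152·12.8 - 0.0771 = 0.0169z*, so z* = 0.117/0.0169 = 6.94.

x* ≈ 12.8, y* ≈ 31.2, z* ≈ 6.94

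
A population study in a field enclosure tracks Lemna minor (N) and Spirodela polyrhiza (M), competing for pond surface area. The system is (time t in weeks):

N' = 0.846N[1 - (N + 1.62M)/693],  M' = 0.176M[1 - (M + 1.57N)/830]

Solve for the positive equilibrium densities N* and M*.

Setting both brackets to zero gives the nullclines N + 1.62M = 693 and 1.57N + M = 830.
Substituting M = 830 - 1.57N into the first: N(1 - 1.62·1.57) = 693 - 1.62·830.
So N* = -652/-1.54 = 422, and then M* = 830 - 1.57·422 = 167.

N* ≈ 422, M* ≈ 167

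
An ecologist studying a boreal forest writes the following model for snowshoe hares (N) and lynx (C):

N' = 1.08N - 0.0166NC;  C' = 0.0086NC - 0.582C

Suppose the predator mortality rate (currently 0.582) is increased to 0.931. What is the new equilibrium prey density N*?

At the interior fixed point, setting dC/dt = 0 with C > 0 fixes N* = (predator death rate)/(NC coefficient) — independent of the other coefficients.
With the change, N* = 0.931/0.0086 = 108; it rises from 67.7.

N* ≈ 108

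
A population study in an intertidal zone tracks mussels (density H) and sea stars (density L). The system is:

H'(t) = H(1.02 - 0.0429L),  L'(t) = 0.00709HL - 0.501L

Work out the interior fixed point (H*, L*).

H* ≈ 70.7, L* ≈ 23.8

Set dL/dt = 0 with L > 0: 0.00709H - 0.501 = 0, so H* = 0.501/0.00709 = 70.7.
Set dH/dt = 0 with H > 0: 1.02 - 0.0429L = 0, so L* = 1.02/0.0429 = 23.8.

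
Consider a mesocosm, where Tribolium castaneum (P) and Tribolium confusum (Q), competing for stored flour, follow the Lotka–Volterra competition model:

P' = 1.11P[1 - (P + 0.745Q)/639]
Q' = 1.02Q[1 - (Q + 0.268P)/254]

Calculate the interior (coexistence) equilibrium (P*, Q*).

Setting both brackets to zero gives the nullclines P + 0.745Q = 639 and 0.268P + Q = 254.
Substituting Q = 254 - 0.268P into the first: P(1 - 0.745·0.268) = 639 - 0.745·254.
So P* = 450/0.8 = 562, and then Q* = 254 - 0.268·562 = 103.

P* ≈ 562, Q* ≈ 103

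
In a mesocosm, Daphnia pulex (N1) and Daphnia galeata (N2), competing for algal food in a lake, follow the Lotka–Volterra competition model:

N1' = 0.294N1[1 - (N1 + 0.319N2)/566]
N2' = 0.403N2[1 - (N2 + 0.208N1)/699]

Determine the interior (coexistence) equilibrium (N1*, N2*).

N1* ≈ 367, N2* ≈ 623

Setting both brackets to zero gives the nullclines N1 + 0.319N2 = 566 and 0.208N1 + N2 = 699.
Substituting N2 = 699 - 0.208N1 into the first: N1(1 - 0.319·0.208) = 566 - 0.319·699.
So N1* = 343/0.934 = 367, and then N2* = 699 - 0.208·367 = 623.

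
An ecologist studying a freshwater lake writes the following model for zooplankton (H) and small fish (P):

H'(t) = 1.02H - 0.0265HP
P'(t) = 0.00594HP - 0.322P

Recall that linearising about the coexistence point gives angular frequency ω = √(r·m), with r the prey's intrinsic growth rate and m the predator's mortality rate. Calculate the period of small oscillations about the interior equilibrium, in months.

Here r = 1.02 and m = 0.322, so r·m = 0.328.
ω = √0.328 = 0.573 per month, hence T = 2π/ω ≈ 11 months.

T ≈ 11 months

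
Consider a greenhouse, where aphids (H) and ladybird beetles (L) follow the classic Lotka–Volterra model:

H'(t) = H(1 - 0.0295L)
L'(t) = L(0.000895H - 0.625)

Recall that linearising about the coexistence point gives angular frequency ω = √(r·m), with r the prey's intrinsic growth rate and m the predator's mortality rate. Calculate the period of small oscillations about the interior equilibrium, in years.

Here r = 1 and m = 0.625, so r·m = 0.625.
ω = √0.625 = 0.791 per year, hence T = 2π/ω ≈ 7.95 years.

T ≈ 7.95 years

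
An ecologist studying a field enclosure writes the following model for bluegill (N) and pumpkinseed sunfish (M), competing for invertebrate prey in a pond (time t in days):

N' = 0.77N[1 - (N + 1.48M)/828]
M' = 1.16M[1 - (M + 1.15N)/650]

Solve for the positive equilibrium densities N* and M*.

Setting both brackets to zero gives the nullclines N + 1.48M = 828 and 1.15N + M = 650.
Substituting M = 650 - 1.15N into the first: N(1 - 1.48·1.15) = 828 - 1.48·650.
So N* = -134/-0.702 = 191, and then M* = 650 - 1.15·191 = 430.

N* ≈ 191, M* ≈ 430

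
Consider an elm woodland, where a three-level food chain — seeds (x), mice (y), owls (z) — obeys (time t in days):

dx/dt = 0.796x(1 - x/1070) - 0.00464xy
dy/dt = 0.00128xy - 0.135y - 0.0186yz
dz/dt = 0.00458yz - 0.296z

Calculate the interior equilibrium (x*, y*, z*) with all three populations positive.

From dz/dt = 0: 0.00458y* = 0.296, so y* = 64.6.
From dx/dt = 0: 0.796(1 - x*/1070) = 0.00464·64.6, giving x* = 1070·(1 - 0.377) = 667.
From dy/dt = 0: 0.00128·667 - 0.135 = 0.0186z*, so z* = 0.719/0.0186 = 38.6.

x* ≈ 667, y* ≈ 64.6, z* ≈ 38.6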